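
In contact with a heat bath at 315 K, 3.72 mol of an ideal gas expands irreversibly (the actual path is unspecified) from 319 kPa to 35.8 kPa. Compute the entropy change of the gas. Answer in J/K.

ΔS_gas = 67.6 J/K

Entropy is a state function, so ΔS_gas depends only on the end states.
For an isothermal ideal gas ΔS_gas = nR ln(P₁/P₂) = 3.72 × 8.314 × ln(319/35.8) = 67.6 J/K.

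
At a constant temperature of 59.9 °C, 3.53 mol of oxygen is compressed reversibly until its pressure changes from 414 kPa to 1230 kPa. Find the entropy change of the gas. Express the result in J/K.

ΔS_gas = -32 J/K

For an isothermal ideal gas ΔS_gas = nR ln(P₁/P₂) = 3.53 × 8.314 × ln(414/1230) = -32 J/K.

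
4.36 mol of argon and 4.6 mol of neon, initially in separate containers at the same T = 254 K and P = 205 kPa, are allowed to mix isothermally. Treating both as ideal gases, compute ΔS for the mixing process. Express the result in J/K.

Mole fractions: x_A = 4.36/8.96 = 0.487, x_B = 0.513.
ΔS_mix = −R(n_A ln x_A + n_B ln x_B) = −8.314 × (4.36 ln 0.487 + 4.6 ln 0.513) = 51.6 J/K.

ΔS_mix = 51.6 J/K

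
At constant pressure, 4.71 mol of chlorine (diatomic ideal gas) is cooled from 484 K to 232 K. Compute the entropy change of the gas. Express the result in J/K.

ΔS = -101 J/K

At constant pressure, ΔS = nC_p ln(T₂/T₁) with C_p = 7R/2 = 29.1 J mol⁻¹ K⁻¹.
ΔS = 4.71 × 29.1 × ln(232/484) = -101 J/K.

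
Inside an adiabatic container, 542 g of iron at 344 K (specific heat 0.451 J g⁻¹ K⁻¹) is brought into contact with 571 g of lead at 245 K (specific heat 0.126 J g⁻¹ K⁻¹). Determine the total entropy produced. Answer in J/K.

ΔS_total = 3 J/K

Energy balance: T_f = (m₁c₁T₁ + m₂c₂T₂)/(m₁c₁ + m₂c₂) = 321.49 K.
ΔS₁ = m₁c₁ ln(T_f/T₁) = 244.442 × ln(321.49/344) = -16.544 J/K.
ΔS₂ = m₂c₂ ln(T_f/T₂) = 71.946 × ln(321.49/245) = 19.548 J/K.
ΔS_total = -16.544 + 19.548 = 3 J/K.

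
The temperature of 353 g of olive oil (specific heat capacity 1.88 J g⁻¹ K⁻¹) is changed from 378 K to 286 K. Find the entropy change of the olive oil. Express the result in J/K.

ΔS = ∫dQ_rev/T = m c ln(T₂/T₁) = 353 × 1.88 × ln(286/378) = -185 J/K.

ΔS = -185 J/K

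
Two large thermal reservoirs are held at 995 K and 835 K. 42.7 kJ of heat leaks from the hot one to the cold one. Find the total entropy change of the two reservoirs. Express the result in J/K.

ΔS_total = 8.22 J/K

ΔS_hot = −Q/T_H = −42700/995 = -42.915 J/K and ΔS_cold = +Q/T_C = 42700/835 = 51.138 J/K.
ΔS_total = -42.915 + 51.138 = 8.22 J/K, positive as the second law requires.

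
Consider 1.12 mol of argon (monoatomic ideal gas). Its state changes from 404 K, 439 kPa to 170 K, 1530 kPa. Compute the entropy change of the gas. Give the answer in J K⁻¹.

ΔS = -31.8 J/K

ΔS = nC_p ln(T₂/T₁) − nR ln(P₂/P₁), with C_p = 5R/2 = 20.79 J mol⁻¹ K⁻¹ for a monoatomic ideal gas.
ΔS = 1.12 × [20.79 × ln(170/404) − 8.314 × ln(1530/439)] = -31.8 J/K.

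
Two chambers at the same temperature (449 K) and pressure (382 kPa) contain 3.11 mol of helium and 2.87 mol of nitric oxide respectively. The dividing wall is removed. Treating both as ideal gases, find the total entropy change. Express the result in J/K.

Mole fractions: x_A = 3.11/5.98 = 0.52, x_B = 0.48.
ΔS_mix = −R(n_A ln x_A + n_B ln x_B) = −8.314 × (3.11 ln 0.52 + 2.87 ln 0.48) = 34.4 J/K.

ΔS_mix = 34.4 J/K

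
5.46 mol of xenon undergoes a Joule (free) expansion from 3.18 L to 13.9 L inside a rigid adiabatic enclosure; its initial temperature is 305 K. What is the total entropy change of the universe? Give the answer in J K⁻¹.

No heat is exchanged and no work is done, so the ideal-gas temperature stays constant.
Entropy is a state function; using a reversible isothermal path, ΔS_gas = nR ln(V₂/V₁) = 5.46 × 8.314 × ln(13.9/3.18) = 67 J/K.
The insulated surroundings exchange no heat, so ΔS_surr = 0 and ΔS_universe = ΔS_gas.

ΔS_universe = 67 J/K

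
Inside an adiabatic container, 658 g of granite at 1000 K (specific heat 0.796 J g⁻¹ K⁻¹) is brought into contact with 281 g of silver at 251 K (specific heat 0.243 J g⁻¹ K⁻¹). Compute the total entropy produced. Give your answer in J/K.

Energy balance: T_f = (m₁c₁T₁ + m₂c₂T₂)/(m₁c₁ + m₂c₂) = 913.62 K.
ΔS₁ = m₁c₁ ln(T_f/T₁) = 523.768 × ln(913.62/1000) = -47.32 J/K.
ΔS₂ = m₂c₂ ln(T_f/T₂) = 68.283 × ln(913.62/251) = 88.22 J/K.
ΔS_total = -47.32 + 88.22 = 40.9 J/K.

ΔS_total = 40.9 J/K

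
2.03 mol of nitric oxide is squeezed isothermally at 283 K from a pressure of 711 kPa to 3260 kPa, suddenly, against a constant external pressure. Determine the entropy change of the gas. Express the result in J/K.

ΔS_gas = -25.7 J/K

Entropy is a state function, so ΔS_gas depends only on the end states.
For an isothermal ideal gas ΔS_gas = nR ln(P₁/P₂) = 2.03 × 8.314 × ln(711/3260) = -25.7 J/K.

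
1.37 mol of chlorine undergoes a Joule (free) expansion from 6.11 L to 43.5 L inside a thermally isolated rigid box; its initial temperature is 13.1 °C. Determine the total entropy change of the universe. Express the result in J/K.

ΔS_universe = 22.4 J/K

For an ideal gas in free expansion Q = 0 and W = 0, so T is unchanged.
Entropy is a state function; using a reversible isothermal path, ΔS_gas = nR ln(V₂/V₁) = 1.37 × 8.314 × ln(43.5/6.11) = 22.4 J/K.
The insulated surroundings exchange no heat, so ΔS_surr = 0 and ΔS_universe = ΔS_gas.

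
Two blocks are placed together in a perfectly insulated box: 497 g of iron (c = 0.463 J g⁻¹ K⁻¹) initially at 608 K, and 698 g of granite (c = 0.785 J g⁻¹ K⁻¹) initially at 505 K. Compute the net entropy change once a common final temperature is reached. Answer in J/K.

Energy balance: T_f = (m₁c₁T₁ + m₂c₂T₂)/(m₁c₁ + m₂c₂) = 535.46 K.
ΔS₁ = m₁c₁ ln(T_f/T₁) = 230.111 × ln(535.46/608) = -29.23 J/K.
ΔS₂ = m₂c₂ ln(T_f/T₂) = 547.93 × ln(535.46/505) = 32.09 J/K.
ΔS_total = -29.23 + 32.09 = 2.86 J/K.

ΔS_total = 2.86 J/K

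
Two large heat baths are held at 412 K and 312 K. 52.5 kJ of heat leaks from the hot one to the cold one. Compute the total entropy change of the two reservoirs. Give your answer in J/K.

ΔS_hot = −Q/T_H = −52500/412 = -127.43 J/K and ΔS_cold = +Q/T_C = 52500/312 = 168.27 J/K.
ΔS_total = -127.43 + 168.27 = 40.8 J/K, positive as the second law requires.

ΔS_total = 40.8 J/K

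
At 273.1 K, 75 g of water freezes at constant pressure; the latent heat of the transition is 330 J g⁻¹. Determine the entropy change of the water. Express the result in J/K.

ΔS = -90.6 J/K

Heat released by the substance: Q = −mL = −75 × 330 = −24750 J.
At constant T, ΔS = Q_rev/T = −24750 / 273.1 = -90.6 J/K.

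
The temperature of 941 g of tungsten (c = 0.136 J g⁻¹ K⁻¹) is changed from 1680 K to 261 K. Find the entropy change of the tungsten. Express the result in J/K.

ΔS = -238 J/K

ΔS = ∫dQ_rev/T = m c ln(T₂/T₁) = 941 × 0.136 × ln(261/1680) = -238 J/K.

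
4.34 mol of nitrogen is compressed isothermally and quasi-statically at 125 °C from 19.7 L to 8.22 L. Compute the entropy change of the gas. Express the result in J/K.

For an isothermal ideal gas ΔS_gas = nR ln(V₂/V₁) = 4.34 × 8.314 × ln(8.22/19.7) = -31.5 J/K.

ΔS_gas = -31.5 J/K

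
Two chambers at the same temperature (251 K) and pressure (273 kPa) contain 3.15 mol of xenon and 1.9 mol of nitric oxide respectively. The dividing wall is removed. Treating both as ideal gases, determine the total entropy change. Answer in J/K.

ΔS_mix = 27.8 J/K

Mole fractions: x_A = 3.15/5.05 = 0.624, x_B = 0.376.
ΔS_mix = −R(n_A ln x_A + n_B ln x_B) = −8.314 × (3.15 ln 0.624 + 1.9 ln 0.376) = 27.8 J/K.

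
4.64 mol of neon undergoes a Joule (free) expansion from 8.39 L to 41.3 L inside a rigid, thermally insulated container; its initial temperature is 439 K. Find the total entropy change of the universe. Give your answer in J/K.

ΔS_universe = 61.5 J/K

For an ideal gas in free expansion Q = 0 and W = 0, so T is unchanged.
Entropy is a state function; using a reversible isothermal path, ΔS_gas = nR ln(V₂/V₁) = 4.64 × 8.314 × ln(41.3/8.39) = 61.5 J/K.
The insulated surroundings exchange no heat, so ΔS_surr = 0 and ΔS_universe = ΔS_gas.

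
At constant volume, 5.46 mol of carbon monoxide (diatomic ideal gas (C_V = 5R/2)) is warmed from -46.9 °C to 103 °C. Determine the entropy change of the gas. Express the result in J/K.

In kelvin: T₁ = 226.25 K, T₂ = 376.15 K. At constant volume, ΔS = nC_V ln(T₂/T₁) with C_V = 5R/2 = 20.79 J mol⁻¹ K⁻¹.
ΔS = 5.46 × 20.79 × ln(376.15/226.25) = 57.7 J/K.

ΔS = 57.7 J/K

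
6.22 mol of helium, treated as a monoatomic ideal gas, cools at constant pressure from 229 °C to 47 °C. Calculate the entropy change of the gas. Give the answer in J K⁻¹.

In kelvin: T₁ = 502.15 K, T₂ = 320.15 K. At constant pressure, ΔS = nC_p ln(T₂/T₁) with C_p = 5R/2 = 20.79 J mol⁻¹ K⁻¹.
ΔS = 6.22 × 20.79 × ln(320.15/502.15) = -58.2 J/K.

ΔS = -58.2 J/K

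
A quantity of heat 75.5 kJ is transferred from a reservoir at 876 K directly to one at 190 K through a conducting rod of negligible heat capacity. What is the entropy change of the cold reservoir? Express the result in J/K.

ΔS_cold = 397 J/K

The cold reservoir gains heat Q, so ΔS_cold = +Q/T_C = 75500/190 = 397 J/K.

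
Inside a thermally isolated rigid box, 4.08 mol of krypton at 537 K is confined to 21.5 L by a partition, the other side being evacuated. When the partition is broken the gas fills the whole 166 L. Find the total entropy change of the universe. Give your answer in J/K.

No heat is exchanged and no work is done, so the ideal-gas temperature stays constant.
Entropy is a state function; using a reversible isothermal path, ΔS_gas = nR ln(V₂/V₁) = 4.08 × 8.314 × ln(166/21.5) = 69.3 J/K.
The insulated surroundings exchange no heat, so ΔS_surr = 0 and ΔS_universe = ΔS_gas.

ΔS_universe = 69.3 J/K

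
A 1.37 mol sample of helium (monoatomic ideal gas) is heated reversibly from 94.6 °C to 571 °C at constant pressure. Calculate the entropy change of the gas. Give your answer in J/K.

In kelvin: T₁ = 367.75 K, T₂ = 844.15 K. At constant pressure, ΔS = nC_p ln(T₂/T₁) with C_p = 5R/2 = 20.79 J mol⁻¹ K⁻¹.
ΔS = 1.37 × 20.79 × ln(844.15/367.75) = 23.7 J/K.

ΔS = 23.7 J/K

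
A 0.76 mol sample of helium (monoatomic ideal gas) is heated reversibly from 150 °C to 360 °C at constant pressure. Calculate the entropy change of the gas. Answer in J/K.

In kelvin: T₁ = 423.15 K, T₂ = 633.15 K. At constant pressure, ΔS = nC_p ln(T₂/T₁) with C_p = 5R/2 = 20.79 J mol⁻¹ K⁻¹.
ΔS = 0.76 × 20.79 × ln(633.15/423.15) = 6.37 J/K.

ΔS = 6.37 J/K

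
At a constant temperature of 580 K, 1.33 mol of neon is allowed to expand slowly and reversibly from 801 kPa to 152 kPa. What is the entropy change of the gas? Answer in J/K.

ΔS_gas = 18.4 J/K

For an isothermal ideal gas ΔS_gas = nR ln(P₁/P₂) = 1.33 × 8.314 × ln(801/152) = 18.4 J/K.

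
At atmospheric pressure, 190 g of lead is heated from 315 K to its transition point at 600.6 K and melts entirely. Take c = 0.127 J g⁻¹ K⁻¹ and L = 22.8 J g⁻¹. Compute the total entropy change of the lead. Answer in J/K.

Warming step: ΔS₁ = m c ln(T_tr/T_i) = 190 × 0.127 × ln(600.6/315) = 15.57 J/K.
Phase change: ΔS₂ = +mL/T_tr = 190 × 22.8 / 600.6 = 7.213 J/K.
ΔS_total = (15.57) + (7.213) = 22.8 J/K.

ΔS = 22.8 J/K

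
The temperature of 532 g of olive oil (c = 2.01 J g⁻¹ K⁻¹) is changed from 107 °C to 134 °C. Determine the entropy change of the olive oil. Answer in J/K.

ΔS = 73.4 J/K

In kelvin: T₁ = 380.15 K, T₂ = 407.15 K. ΔS = ∫dQ_rev/T = m c ln(T₂/T₁) = 532 × 2.01 × ln(407.15/380.15) = 73.4 J/K.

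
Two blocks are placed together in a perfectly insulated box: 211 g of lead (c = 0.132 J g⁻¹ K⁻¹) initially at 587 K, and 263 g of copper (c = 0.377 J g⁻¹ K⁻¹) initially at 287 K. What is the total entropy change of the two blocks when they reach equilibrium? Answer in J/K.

Energy balance: T_f = (m₁c₁T₁ + m₂c₂T₂)/(m₁c₁ + m₂c₂) = 352.79 K.
ΔS₁ = m₁c₁ ln(T_f/T₁) = 27.852 × ln(352.79/587) = -14.18 J/K.
ΔS₂ = m₂c₂ ln(T_f/T₂) = 99.151 × ln(352.79/287) = 20.46 J/K.
ΔS_total = -14.18 + 20.46 = 6.28 J/K.

ΔS_total = 6.28 J/K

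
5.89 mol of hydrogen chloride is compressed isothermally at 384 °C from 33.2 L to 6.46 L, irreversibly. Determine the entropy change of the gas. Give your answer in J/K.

ΔS_gas = -80.2 J/K

Entropy is a state function, so ΔS_gas depends only on the end states.
For an isothermal ideal gas ΔS_gas = nR ln(V₂/V₁) = 5.89 × 8.314 × ln(6.46/33.2) = -80.2 J/K.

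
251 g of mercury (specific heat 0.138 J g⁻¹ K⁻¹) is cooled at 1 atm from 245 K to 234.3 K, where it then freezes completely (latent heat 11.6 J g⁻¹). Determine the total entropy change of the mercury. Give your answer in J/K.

ΔS = -14 J/K

Cooling step: ΔS₁ = m c ln(T_tr/T_i) = 251 × 0.138 × ln(234.3/245) = -1.547 J/K.
Phase change: ΔS₂ = −mL/T_tr = −251 × 11.6 / 234.3 = -12.43 J/K.
ΔS_total = (-1.547) + (-12.43) = -14 J/K.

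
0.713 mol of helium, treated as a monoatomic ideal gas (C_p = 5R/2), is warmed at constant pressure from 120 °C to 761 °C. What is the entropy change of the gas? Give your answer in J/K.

In kelvin: T₁ = 393.15 K, T₂ = 1034.15 K. At constant pressure, ΔS = nC_p ln(T₂/T₁) with C_p = 5R/2 = 20.79 J mol⁻¹ K⁻¹.
ΔS = 0.713 × 20.79 × ln(1034.15/393.15) = 14.3 J/K.

ΔS = 14.3 J/K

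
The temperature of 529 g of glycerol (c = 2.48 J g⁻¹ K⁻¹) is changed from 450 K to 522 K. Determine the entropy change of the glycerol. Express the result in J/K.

ΔS = 195 J/K

ΔS = ∫dQ_rev/T = m c ln(T₂/T₁) = 529 × 2.48 × ln(522/450) = 195 J/K.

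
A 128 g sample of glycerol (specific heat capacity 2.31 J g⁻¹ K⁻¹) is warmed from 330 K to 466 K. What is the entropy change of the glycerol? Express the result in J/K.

ΔS = 102 J/K

ΔS = ∫dQ_rev/T = m c ln(T₂/T₁) = 128 × 2.31 × ln(466/330) = 102 J/K.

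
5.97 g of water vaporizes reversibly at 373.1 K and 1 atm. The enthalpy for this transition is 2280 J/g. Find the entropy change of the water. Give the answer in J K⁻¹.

ΔS = 36.5 J/K

Heat absorbed by the substance: Q = mL = 5.97 × 2280 = 13611.6 J.
At constant T, ΔS = Q_rev/T = 13611.6 / 373.1 = 36.5 J/K.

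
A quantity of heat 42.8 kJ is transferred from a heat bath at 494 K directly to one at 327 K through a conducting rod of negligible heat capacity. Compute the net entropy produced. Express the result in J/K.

ΔS_total = 44.2 J/K

ΔS_hot = −Q/T_H = −42800/494 = -86.64 J/K and ΔS_cold = +Q/T_C = 42800/327 = 130.89 J/K.
ΔS_total = -86.64 + 130.89 = 44.2 J/K, positive as the second law requires.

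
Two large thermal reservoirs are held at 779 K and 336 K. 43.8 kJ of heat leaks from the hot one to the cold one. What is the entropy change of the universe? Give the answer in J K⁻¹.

ΔS_hot = −Q/T_H = −43800/779 = -56.226 J/K and ΔS_cold = +Q/T_C = 43800/336 = 130.36 J/K.
ΔS_total = -56.226 + 130.36 = 74.1 J/K, positive as the second law requires.

ΔS_total = 74.1 J/K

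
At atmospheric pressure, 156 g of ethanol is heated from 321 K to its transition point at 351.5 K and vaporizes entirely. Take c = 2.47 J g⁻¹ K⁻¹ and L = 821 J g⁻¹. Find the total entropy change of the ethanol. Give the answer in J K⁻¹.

ΔS = 399 J/K

Warming step: ΔS₁ = m c ln(T_tr/T_i) = 156 × 2.47 × ln(351.5/321) = 34.97 J/K.
Phase change: ΔS₂ = +mL/T_tr = 156 × 821 / 351.5 = 364.4 J/K.
ΔS_total = (34.97) + (364.4) = 399 J/K.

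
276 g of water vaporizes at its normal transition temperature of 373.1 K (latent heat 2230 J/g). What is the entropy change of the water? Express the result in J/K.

Heat absorbed by the substance: Q = mL = 276 × 2230 = 615480 J.
At constant T, ΔS = Q_rev/T = 615480 / 373.1 = 1650 J/K.

ΔS = 1650 J/K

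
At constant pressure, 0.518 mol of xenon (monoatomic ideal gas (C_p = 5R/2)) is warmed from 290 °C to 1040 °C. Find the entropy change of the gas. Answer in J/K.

ΔS = 9.12 J/K

In kelvin: T₁ = 563.15 K, T₂ = 1313.15 K. At constant pressure, ΔS = nC_p ln(T₂/T₁) with C_p = 5R/2 = 20.79 J mol⁻¹ K⁻¹.
ΔS = 0.518 × 20.79 × ln(1313.15/563.15) = 9.12 J/K.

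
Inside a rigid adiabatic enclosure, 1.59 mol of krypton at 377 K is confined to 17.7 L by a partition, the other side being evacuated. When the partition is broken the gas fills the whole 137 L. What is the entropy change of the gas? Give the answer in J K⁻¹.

For an ideal gas in free expansion Q = 0 and W = 0, so T is unchanged.
Entropy is a state function; using a reversible isothermal path, ΔS_gas = nR ln(V₂/V₁) = 1.59 × 8.314 × ln(137/17.7) = 27.1 J/K.

ΔS_gas = 27.1 J/K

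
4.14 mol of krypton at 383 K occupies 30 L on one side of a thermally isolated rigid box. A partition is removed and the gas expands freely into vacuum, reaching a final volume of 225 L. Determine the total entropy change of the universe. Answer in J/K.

For an ideal gas in free expansion Q = 0 and W = 0, so T is unchanged.
Entropy is a state function; using a reversible isothermal path, ΔS_gas = nR ln(V₂/V₁) = 4.14 × 8.314 × ln(225/30) = 69.4 J/K.
The insulated surroundings exchange no heat, so ΔS_surr = 0 and ΔS_universe = ΔS_gas.

ΔS_universe = 69.4 J/K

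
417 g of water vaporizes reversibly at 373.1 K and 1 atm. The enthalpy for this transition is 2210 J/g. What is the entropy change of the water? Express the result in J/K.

Heat absorbed by the substance: Q = mL = 417 × 2210 = 921570 J.
At constant T, ΔS = Q_rev/T = 921570 / 373.1 = 2470 J/K.

ΔS = 2470 J/K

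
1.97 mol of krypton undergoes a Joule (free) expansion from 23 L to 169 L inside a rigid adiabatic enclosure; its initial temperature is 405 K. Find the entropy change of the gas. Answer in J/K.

ΔS_gas = 32.7 J/K

For an ideal gas in free expansion Q = 0 and W = 0, so T is unchanged.
Entropy is a state function; using a reversible isothermal path, ΔS_gas = nR ln(V₂/V₁) = 1.97 × 8.314 × ln(169/23) = 32.7 J/K.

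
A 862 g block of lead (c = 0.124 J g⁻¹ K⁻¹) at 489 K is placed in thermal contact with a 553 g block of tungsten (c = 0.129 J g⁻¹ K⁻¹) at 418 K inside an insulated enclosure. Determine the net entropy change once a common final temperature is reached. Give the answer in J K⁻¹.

ΔS_total = 0.521 J/K

Energy balance: T_f = (m₁c₁T₁ + m₂c₂T₂)/(m₁c₁ + m₂c₂) = 460.58 K.
ΔS₁ = m₁c₁ ln(T_f/T₁) = 106.888 × ln(460.58/489) = -6.3997 J/K.
ΔS₂ = m₂c₂ ln(T_f/T₂) = 71.337 × ln(460.58/418) = 6.9203 J/K.
ΔS_total = -6.3997 + 6.9203 = 0.521 J/K.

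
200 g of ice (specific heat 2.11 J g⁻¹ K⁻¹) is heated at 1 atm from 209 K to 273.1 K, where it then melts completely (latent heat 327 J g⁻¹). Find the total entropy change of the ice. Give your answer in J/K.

ΔS = 352 J/K

Warming step: ΔS₁ = m c ln(T_tr/T_i) = 200 × 2.11 × ln(273.1/209) = 112.9 J/K.
Phase change: ΔS₂ = +mL/T_tr = 200 × 327 / 273.1 = 239.5 J/K.
ΔS_total = (112.9) + (239.5) = 352 J/K.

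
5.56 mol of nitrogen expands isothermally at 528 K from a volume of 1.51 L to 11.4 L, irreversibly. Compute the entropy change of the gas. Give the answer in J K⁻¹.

ΔS_gas = 93.4 J/K

Entropy is a state function, so ΔS_gas depends only on the end states.
For an isothermal ideal gas ΔS_gas = nR ln(V₂/V₁) = 5.56 × 8.314 × ln(11.4/1.51) = 93.4 J/K.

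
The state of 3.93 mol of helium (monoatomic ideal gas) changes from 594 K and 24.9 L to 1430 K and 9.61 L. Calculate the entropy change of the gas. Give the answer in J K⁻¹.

ΔS = 12 J/K

Entropy is a state function: ΔS = nC_V ln(T₂/T₁) + nR ln(V₂/V₁), with C_V = 3R/2 = 12.47 J mol⁻¹ K⁻¹ for a monoatomic ideal gas.
ΔS = 3.93 × [12.47 × ln(1430/594) + 8.314 × ln(9.61/24.9)] = 12 J/K.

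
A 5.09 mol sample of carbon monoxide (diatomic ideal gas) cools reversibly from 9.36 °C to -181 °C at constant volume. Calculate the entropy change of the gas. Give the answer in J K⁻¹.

In kelvin: T₁ = 282.51 K, T₂ = 92.15 K. At constant volume, ΔS = nC_V ln(T₂/T₁) with C_V = 5R/2 = 20.79 J mol⁻¹ K⁻¹.
ΔS = 5.09 × 20.79 × ln(92.15/282.51) = -119 J/K.

ΔS = -119 J/K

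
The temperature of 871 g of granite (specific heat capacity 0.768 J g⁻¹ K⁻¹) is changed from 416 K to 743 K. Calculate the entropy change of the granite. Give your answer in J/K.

ΔS = ∫dQ_rev/T = m c ln(T₂/T₁) = 871 × 0.768 × ln(743/416) = 388 J/K.

ΔS = 388 J/K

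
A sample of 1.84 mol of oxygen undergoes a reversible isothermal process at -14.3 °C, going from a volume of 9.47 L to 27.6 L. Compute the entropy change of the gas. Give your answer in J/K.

For an isothermal ideal gas ΔS_gas = nR ln(V₂/V₁) = 1.84 × 8.314 × ln(27.6/9.47) = 16.4 J/K.

ΔS_gas = 16.4 J/K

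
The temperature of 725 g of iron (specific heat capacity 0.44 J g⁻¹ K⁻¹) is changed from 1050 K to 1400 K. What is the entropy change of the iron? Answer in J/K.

ΔS = ∫dQ_rev/T = m c ln(T₂/T₁) = 725 × 0.44 × ln(1400/1050) = 91.8 J/K.

ΔS = 91.8 J/K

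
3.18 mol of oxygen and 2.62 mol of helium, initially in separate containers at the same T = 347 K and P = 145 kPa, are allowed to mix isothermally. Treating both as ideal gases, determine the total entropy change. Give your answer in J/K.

ΔS_mix = 33.2 J/K

Mole fractions: x_A = 3.18/5.8 = 0.548, x_B = 0.452.
ΔS_mix = −R(n_A ln x_A + n_B ln x_B) = −8.314 × (3.18 ln 0.548 + 2.62 ln 0.452) = 33.2 J/K.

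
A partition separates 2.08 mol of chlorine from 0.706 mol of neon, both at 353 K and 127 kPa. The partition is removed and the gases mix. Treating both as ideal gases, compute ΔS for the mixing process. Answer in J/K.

ΔS_mix = 13.1 J/K

Mole fractions: x_A = 2.08/2.79 = 0.747, x_B = 0.253.
ΔS_mix = −R(n_A ln x_A + n_B ln x_B) = −8.314 × (2.08 ln 0.747 + 0.706 ln 0.253) = 13.1 J/K.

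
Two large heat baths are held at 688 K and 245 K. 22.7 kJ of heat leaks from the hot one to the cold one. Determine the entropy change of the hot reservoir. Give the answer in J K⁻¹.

ΔS_hot = -33 J/K

The hot reservoir loses heat Q, so ΔS_hot = −Q/T_H = −22700/688 = -33 J/K.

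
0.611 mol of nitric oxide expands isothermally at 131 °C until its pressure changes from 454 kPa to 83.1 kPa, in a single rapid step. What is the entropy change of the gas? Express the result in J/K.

Entropy is a state function, so ΔS_gas depends only on the end states.
For an isothermal ideal gas ΔS_gas = nR ln(P₁/P₂) = 0.611 × 8.314 × ln(454/83.1) = 8.63 J/K.

ΔS_gas = 8.63 J/K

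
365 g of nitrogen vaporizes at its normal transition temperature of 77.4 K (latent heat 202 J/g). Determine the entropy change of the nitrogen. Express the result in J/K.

ΔS = 953 J/K

Heat absorbed by the substance: Q = mL = 365 × 202 = 73730 J.
At constant T, ΔS = Q_rev/T = 73730 / 77.4 = 953 J/K.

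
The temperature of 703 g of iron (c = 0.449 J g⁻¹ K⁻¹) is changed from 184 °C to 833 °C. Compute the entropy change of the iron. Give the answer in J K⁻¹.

In kelvin: T₁ = 457.15 K, T₂ = 1106.15 K. ΔS = ∫dQ_rev/T = m c ln(T₂/T₁) = 703 × 0.449 × ln(1106.15/457.15) = 279 J/K.

ΔS = 279 J/K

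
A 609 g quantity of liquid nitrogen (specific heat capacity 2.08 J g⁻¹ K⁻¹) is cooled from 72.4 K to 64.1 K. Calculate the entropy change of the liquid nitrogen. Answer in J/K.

ΔS = -154 J/K

ΔS = ∫dQ_rev/T = m c ln(T₂/T₁) = 609 × 2.08 × ln(64.1/72.4) = -154 J/K.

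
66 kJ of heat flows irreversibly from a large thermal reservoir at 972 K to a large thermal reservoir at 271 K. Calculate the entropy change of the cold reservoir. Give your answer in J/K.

The cold reservoir gains heat Q, so ΔS_cold = +Q/T_C = 66000/271 = 244 J/K.

ΔS_cold = 244 J/K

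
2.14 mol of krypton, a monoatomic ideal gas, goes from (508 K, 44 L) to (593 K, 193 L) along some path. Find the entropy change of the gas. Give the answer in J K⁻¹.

ΔS = 30.4 J/K

Entropy is a state function: ΔS = nC_V ln(T₂/T₁) + nR ln(V₂/V₁), with C_V = 3R/2 = 12.47 J mol⁻¹ K⁻¹ for a monoatomic ideal gas.
ΔS = 2.14 × [12.47 × ln(593/508) + 8.314 × ln(193/44)] = 30.4 J/K.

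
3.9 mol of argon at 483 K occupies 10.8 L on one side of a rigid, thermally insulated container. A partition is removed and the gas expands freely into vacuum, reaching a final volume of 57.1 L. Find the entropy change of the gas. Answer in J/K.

For an ideal gas in free expansion Q = 0 and W = 0, so T is unchanged.
Entropy is a state function; using a reversible isothermal path, ΔS_gas = nR ln(V₂/V₁) = 3.9 × 8.314 × ln(57.1/10.8) = 54 J/K.

ΔS_gas = 54 J/K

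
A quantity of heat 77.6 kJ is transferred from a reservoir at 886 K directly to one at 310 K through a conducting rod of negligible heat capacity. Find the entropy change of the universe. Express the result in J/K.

ΔS_total = 163 J/K

ΔS_hot = −Q/T_H = −77600/886 = -87.58 J/K and ΔS_cold = +Q/T_C = 77600/310 = 250.3 J/K.
ΔS_total = -87.58 + 250.3 = 163 J/K, positive as the second law requires.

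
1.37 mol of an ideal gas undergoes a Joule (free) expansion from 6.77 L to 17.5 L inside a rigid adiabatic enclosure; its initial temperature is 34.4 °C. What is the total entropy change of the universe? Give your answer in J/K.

ΔS_universe = 10.8 J/K

No heat is exchanged and no work is done, so the ideal-gas temperature stays constant.
Entropy is a state function; using a reversible isothermal path, ΔS_gas = nR ln(V₂/V₁) = 1.37 × 8.314 × ln(17.5/6.77) = 10.8 J/K.
The insulated surroundings exchange no heat, so ΔS_surr = 0 and ΔS_universe = ΔS_gas.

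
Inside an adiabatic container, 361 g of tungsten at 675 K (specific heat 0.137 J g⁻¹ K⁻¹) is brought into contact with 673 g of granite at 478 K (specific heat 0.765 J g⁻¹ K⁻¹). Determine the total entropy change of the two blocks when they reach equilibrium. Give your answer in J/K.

ΔS_total = 2.96 J/K

Energy balance: T_f = (m₁c₁T₁ + m₂c₂T₂)/(m₁c₁ + m₂c₂) = 495.27 K.
ΔS₁ = m₁c₁ ln(T_f/T₁) = 49.457 × ln(495.27/675) = -15.31 J/K.
ΔS₂ = m₂c₂ ln(T_f/T₂) = 514.845 × ln(495.27/478) = 18.27 J/K.
ΔS_total = -15.31 + 18.27 = 2.96 J/K.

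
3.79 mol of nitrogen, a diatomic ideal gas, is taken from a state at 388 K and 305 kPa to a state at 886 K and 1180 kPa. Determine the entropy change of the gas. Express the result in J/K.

ΔS = 48.4 J/K

ΔS = nC_p ln(T₂/T₁) − nR ln(P₂/P₁), with C_p = 7R/2 = 29.1 J mol⁻¹ K⁻¹ for a diatomic ideal gas.
ΔS = 3.79 × [29.1 × ln(886/388) − 8.314 × ln(1180/305)] = 48.4 J/K.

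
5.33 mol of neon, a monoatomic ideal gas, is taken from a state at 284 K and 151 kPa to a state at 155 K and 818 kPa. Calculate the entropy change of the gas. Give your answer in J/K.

ΔS = nC_p ln(T₂/T₁) − nR ln(P₂/P₁), with C_p = 5R/2 = 20.79 J mol⁻¹ K⁻¹ for a monoatomic ideal gas.
ΔS = 5.33 × [20.79 × ln(155/284) − 8.314 × ln(818/151)] = -142 J/K.

ΔS = -142 J/K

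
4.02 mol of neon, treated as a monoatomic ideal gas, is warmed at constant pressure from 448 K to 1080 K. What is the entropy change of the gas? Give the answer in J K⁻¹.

At constant pressure, ΔS = nC_p ln(T₂/T₁) with C_p = 5R/2 = 20.79 J mol⁻¹ K⁻¹.
ΔS = 4.02 × 20.79 × ln(1080/448) = 73.5 J/K.

ΔS = 73.5 J/K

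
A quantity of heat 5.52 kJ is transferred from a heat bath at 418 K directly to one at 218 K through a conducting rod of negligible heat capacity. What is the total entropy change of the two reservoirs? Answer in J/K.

ΔS_total = 12.1 J/K

ΔS_hot = −Q/T_H = −5520/418 = -13.21 J/K and ΔS_cold = +Q/T_C = 5520/218 = 25.32 J/K.
ΔS_total = -13.21 + 25.32 = 12.1 J/K, positive as the second law requires.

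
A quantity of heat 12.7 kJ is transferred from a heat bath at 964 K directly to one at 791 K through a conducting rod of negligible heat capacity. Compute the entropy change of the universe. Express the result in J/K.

ΔS_total = 2.88 J/K

ΔS_hot = −Q/T_H = −12700/964 = -13.174 J/K and ΔS_cold = +Q/T_C = 12700/791 = 16.056 J/K.
ΔS_total = -13.174 + 16.056 = 2.88 J/K, positive as the second law requires.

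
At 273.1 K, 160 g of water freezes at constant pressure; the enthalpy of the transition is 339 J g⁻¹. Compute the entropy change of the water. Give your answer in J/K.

Heat released by the substance: Q = −mL = −160 × 339 = −54240 J.
At constant T, ΔS = Q_rev/T = −54240 / 273.1 = -199 J/K.

ΔS = -199 J/K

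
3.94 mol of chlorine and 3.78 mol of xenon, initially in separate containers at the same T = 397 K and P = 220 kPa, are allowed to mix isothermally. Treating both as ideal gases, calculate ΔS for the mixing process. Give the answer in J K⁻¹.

Mole fractions: x_A = 3.94/7.72 = 0.51, x_B = 0.49.
ΔS_mix = −R(n_A ln x_A + n_B ln x_B) = −8.314 × (3.94 ln 0.51 + 3.78 ln 0.49) = 44.5 J/K.

ΔS_mix = 44.5 J/K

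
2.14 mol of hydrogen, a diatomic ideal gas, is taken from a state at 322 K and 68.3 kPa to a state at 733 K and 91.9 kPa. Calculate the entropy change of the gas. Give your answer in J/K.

ΔS = nC_p ln(T₂/T₁) − nR ln(P₂/P₁), with C_p = 7R/2 = 29.1 J mol⁻¹ K⁻¹ for a diatomic ideal gas.
ΔS = 2.14 × [29.1 × ln(733/322) − 8.314 × ln(91.9/68.3)] = 45.9 J/K.

ΔS = 45.9 J/K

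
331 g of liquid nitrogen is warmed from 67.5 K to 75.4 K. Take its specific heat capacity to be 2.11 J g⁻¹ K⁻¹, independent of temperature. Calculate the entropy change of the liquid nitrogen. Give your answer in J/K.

ΔS = 77.3 J/K

ΔS = ∫dQ_rev/T = m c ln(T₂/T₁) = 331 × 2.11 × ln(75.4/67.5) = 77.3 J/K.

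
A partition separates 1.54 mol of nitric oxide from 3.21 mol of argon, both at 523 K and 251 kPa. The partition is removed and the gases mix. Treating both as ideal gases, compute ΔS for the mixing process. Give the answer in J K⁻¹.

Mole fractions: x_A = 1.54/4.75 = 0.324, x_B = 0.676.
ΔS_mix = −R(n_A ln x_A + n_B ln x_B) = −8.314 × (1.54 ln 0.324 + 3.21 ln 0.676) = 24.9 J/K.

ΔS_mix = 24.9 J/K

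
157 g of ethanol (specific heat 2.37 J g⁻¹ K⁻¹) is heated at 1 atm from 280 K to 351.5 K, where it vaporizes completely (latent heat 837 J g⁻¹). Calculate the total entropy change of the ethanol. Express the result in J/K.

Warming step: ΔS₁ = m c ln(T_tr/T_i) = 157 × 2.37 × ln(351.5/280) = 84.621 J/K.
Phase change: ΔS₂ = +mL/T_tr = 157 × 837 / 351.5 = 373.85 J/K.
ΔS_total = (84.621) + (373.85) = 458 J/K.

ΔS = 458 J/K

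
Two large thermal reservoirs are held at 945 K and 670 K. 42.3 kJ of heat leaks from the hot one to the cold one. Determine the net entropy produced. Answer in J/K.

ΔS_total = 18.4 J/K

ΔS_hot = −Q/T_H = −42300/945 = -44.76 J/K and ΔS_cold = +Q/T_C = 42300/670 = 63.13 J/K.
ΔS_total = -44.76 + 63.13 = 18.4 J/K, positive as the second law requires.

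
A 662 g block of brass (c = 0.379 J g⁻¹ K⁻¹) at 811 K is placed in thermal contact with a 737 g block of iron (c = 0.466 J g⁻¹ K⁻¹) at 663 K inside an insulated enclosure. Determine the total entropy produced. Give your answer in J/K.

Energy balance: T_f = (m₁c₁T₁ + m₂c₂T₂)/(m₁c₁ + m₂c₂) = 725.48 K.
ΔS₁ = m₁c₁ ln(T_f/T₁) = 250.898 × ln(725.48/811) = -27.96 J/K.
ΔS₂ = m₂c₂ ln(T_f/T₂) = 343.442 × ln(725.48/663) = 30.93 J/K.
ΔS_total = -27.96 + 30.93 = 2.97 J/K.

ΔS_total = 2.97 J/K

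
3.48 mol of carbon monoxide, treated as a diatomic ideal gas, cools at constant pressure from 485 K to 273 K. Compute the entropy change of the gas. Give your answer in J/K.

At constant pressure, ΔS = nC_p ln(T₂/T₁) with C_p = 7R/2 = 29.1 J mol⁻¹ K⁻¹.
ΔS = 3.48 × 29.1 × ln(273/485) = -58.2 J/K.

ΔS = -58.2 J/K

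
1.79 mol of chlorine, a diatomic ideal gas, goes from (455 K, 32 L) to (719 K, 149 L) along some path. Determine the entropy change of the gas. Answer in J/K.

Entropy is a state function: ΔS = nC_V ln(T₂/T₁) + nR ln(V₂/V₁), with C_V = 5R/2 = 20.79 J mol⁻¹ K⁻¹ for a diatomic ideal gas.
ΔS = 1.79 × [20.79 × ln(719/455) + 8.314 × ln(149/32)] = 39.9 J/K.

ΔS = 39.9 J/K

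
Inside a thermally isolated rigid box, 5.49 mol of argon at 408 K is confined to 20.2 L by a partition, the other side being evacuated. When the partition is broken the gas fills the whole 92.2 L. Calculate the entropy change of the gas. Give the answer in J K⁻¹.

ΔS_gas = 69.3 J/K

For an ideal gas in free expansion Q = 0 and W = 0, so T is unchanged.
Entropy is a state function; using a reversible isothermal path, ΔS_gas = nR ln(V₂/V₁) = 5.49 × 8.314 × ln(92.2/20.2) = 69.3 J/K.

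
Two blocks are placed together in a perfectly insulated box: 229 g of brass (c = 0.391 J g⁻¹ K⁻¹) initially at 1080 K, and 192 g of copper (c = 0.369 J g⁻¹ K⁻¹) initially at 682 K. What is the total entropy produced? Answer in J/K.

ΔS_total = 4.07 J/K

Energy balance: T_f = (m₁c₁T₁ + m₂c₂T₂)/(m₁c₁ + m₂c₂) = 904.19 K.
ΔS₁ = m₁c₁ ln(T_f/T₁) = 89.539 × ln(904.19/1080) = -15.91 J/K.
ΔS₂ = m₂c₂ ln(T_f/T₂) = 70.848 × ln(904.19/682) = 19.98 J/K.
ΔS_total = -15.91 + 19.98 = 4.07 J/K.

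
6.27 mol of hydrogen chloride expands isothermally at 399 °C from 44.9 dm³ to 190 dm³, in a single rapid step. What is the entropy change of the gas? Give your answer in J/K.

ΔS_gas = 75.2 J/K

Entropy is a state function, so ΔS_gas depends only on the end states.
For an isothermal ideal gas ΔS_gas = nR ln(V₂/V₁) = 6.27 × 8.314 × ln(190/44.9) = 75.2 J/K.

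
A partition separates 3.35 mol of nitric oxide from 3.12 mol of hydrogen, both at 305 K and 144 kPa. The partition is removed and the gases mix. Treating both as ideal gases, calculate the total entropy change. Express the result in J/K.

ΔS_mix = 37.3 J/K

Mole fractions: x_A = 3.35/6.47 = 0.518, x_B = 0.482.
ΔS_mix = −R(n_A ln x_A + n_B ln x_B) = −8.314 × (3.35 ln 0.518 + 3.12 ln 0.482) = 37.3 J/K.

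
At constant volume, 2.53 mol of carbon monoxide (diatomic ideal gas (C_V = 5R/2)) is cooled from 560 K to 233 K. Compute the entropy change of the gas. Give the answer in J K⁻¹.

At constant volume, ΔS = nC_V ln(T₂/T₁) with C_V = 5R/2 = 20.79 J mol⁻¹ K⁻¹.
ΔS = 2.53 × 20.79 × ln(233/560) = -46.1 J/K.

ΔS = -46.1 J/K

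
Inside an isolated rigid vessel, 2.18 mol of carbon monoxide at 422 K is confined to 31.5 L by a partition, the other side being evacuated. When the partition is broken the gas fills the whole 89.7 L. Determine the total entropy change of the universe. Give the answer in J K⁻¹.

For an ideal gas in free expansion Q = 0 and W = 0, so T is unchanged.
Entropy is a state function; using a reversible isothermal path, ΔS_gas = nR ln(V₂/V₁) = 2.18 × 8.314 × ln(89.7/31.5) = 19 J/K.
The insulated surroundings exchange no heat, so ΔS_surr = 0 and ΔS_universe = ΔS_gas.

ΔS_universe = 19 J/K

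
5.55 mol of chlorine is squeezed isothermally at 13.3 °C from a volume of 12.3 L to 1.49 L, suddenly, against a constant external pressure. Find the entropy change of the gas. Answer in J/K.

Entropy is a state function, so ΔS_gas depends only on the end states.
For an isothermal ideal gas ΔS_gas = nR ln(V₂/V₁) = 5.55 × 8.314 × ln(1.49/12.3) = -97.4 J/K.

ΔS_gas = -97.4 J/K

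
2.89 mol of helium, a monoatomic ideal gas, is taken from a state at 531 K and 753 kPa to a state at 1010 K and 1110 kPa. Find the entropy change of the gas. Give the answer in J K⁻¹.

ΔS = nC_p ln(T₂/T₁) − nR ln(P₂/P₁), with C_p = 5R/2 = 20.79 J mol⁻¹ K⁻¹ for a monoatomic ideal gas.
ΔS = 2.89 × [20.79 × ln(1010/531) − 8.314 × ln(1110/753)] = 29.3 J/K.

ΔS = 29.3 J/K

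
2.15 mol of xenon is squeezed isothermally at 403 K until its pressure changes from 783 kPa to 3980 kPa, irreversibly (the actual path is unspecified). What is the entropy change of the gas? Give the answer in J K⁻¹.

Entropy is a state function, so ΔS_gas depends only on the end states.
For an isothermal ideal gas ΔS_gas = nR ln(P₁/P₂) = 2.15 × 8.314 × ln(783/3980) = -29.1 J/K.

ΔS_gas = -29.1 J/K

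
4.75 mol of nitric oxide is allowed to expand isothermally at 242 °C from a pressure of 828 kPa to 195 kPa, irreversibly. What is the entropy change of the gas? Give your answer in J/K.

ΔS_gas = 57.1 J/K

Entropy is a state function, so ΔS_gas depends only on the end states.
For an isothermal ideal gas ΔS_gas = nR ln(P₁/P₂) = 4.75 × 8.314 × ln(828/195) = 57.1 J/K.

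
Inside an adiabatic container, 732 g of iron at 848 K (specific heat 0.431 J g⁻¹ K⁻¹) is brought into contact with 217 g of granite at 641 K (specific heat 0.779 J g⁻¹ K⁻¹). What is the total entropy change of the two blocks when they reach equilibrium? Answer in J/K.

ΔS_total = 4.18 J/K

Energy balance: T_f = (m₁c₁T₁ + m₂c₂T₂)/(m₁c₁ + m₂c₂) = 775.78 K.
ΔS₁ = m₁c₁ ln(T_f/T₁) = 315.492 × ln(775.78/848) = -28.08 J/K.
ΔS₂ = m₂c₂ ln(T_f/T₂) = 169.043 × ln(775.78/641) = 32.26 J/K.
ΔS_total = -28.08 + 32.26 = 4.18 J/K.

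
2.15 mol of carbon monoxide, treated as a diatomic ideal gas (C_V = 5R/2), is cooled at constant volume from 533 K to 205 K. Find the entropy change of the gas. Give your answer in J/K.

ΔS = -42.7 J/K

At constant volume, ΔS = nC_V ln(T₂/T₁) with C_V = 5R/2 = 20.79 J mol⁻¹ K⁻¹.
ΔS = 2.15 × 20.79 × ln(205/533) = -42.7 J/K.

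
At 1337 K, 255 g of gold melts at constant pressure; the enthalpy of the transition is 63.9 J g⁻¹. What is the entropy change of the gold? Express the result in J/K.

Heat absorbed by the substance: Q = mL = 255 × 63.9 = 16294.5 J.
At constant T, ΔS = Q_rev/T = 16294.5 / 1337 = 12.2 J/K.

ΔS = 12.2 J/K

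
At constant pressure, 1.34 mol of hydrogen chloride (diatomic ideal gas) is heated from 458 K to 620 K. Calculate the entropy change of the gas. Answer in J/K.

At constant pressure, ΔS = nC_p ln(T₂/T₁) with C_p = 7R/2 = 29.1 J mol⁻¹ K⁻¹.
ΔS = 1.34 × 29.1 × ln(620/458) = 11.8 J/K.

ΔS = 11.8 J/K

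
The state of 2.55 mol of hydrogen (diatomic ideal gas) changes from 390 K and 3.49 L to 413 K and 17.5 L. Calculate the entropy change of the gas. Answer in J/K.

Entropy is a state function: ΔS = nC_V ln(T₂/T₁) + nR ln(V₂/V₁), with C_V = 5R/2 = 20.79 J mol⁻¹ K⁻¹ for a diatomic ideal gas.
ΔS = 2.55 × [20.79 × ln(413/390) + 8.314 × ln(17.5/3.49)] = 37.2 J/K.

ΔS = 37.2 J/K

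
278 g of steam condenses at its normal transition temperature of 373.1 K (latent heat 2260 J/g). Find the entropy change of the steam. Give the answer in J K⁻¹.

ΔS = -1680 J/K

Heat released by the substance: Q = −mL = −278 × 2260 = −628280 J.
At constant T, ΔS = Q_rev/T = −628280 / 373.1 = -1680 J/K.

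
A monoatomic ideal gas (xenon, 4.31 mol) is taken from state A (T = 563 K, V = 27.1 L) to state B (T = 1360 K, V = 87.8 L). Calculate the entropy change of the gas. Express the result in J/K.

Entropy is a state function: ΔS = nC_V ln(T₂/T₁) + nR ln(V₂/V₁), with C_V = 3R/2 = 12.47 J mol⁻¹ K⁻¹ for a monoatomic ideal gas.
ΔS = 4.31 × [12.47 × ln(1360/563) + 8.314 × ln(87.8/27.1)] = 89.5 J/K.

ΔS = 89.5 J/K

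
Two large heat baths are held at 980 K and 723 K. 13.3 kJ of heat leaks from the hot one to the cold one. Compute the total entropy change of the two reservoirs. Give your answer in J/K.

ΔS_total = 4.82 J/K

ΔS_hot = −Q/T_H = −13300/980 = -13.5714 J/K and ΔS_cold = +Q/T_C = 13300/723 = 18.3956 J/K.
ΔS_total = -13.5714 + 18.3956 = 4.82 J/K, positive as the second law requires.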